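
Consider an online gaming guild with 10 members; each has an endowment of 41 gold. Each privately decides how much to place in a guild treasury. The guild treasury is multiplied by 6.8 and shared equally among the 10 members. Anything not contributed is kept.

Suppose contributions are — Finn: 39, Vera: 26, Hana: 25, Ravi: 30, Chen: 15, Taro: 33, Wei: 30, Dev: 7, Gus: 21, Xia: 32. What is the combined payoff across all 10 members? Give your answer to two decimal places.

Total contributed: 39 + 26 + 25 + 30 + 15 + 33 + 30 + 7 + 21 + 32 = 258; total kept: 10 × 41 − 258 = 152.
The guild treasury pays out 6.8 × 258 = 1754.40 in aggregate.
Group total = 152 + 1754.40 = 1906.40.

1906.40 gold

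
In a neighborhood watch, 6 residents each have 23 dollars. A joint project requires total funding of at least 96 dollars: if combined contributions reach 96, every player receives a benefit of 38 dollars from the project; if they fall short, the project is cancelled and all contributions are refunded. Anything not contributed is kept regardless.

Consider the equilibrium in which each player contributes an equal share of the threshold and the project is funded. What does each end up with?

Equal share of the threshold: 96/6 = 16.
At this profile no one gains by cutting their contribution: any cut drops the total below 96, the project is cancelled, contributions are refunded, and the deviator ends with 23, which is less than 23 − 16 + 38 = 45. Contributing more than 16 just wastes the excess. So contributing exactly 16 is a best response.
Each player's payoff: 23 − 16 + 38 = 45.

45 dollars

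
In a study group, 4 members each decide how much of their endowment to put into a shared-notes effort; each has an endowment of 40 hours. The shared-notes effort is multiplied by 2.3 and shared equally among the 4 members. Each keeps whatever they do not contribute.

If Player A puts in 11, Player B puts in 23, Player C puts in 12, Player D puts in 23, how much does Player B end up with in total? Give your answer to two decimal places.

56.68 hours

Total contributed: 11 + 23 + 12 + 23 = 69.
Each receives 2.3 × 69 / 4 = 39.68 from the shared-notes effort.
Player B keeps 40 − 23 = 17, so Player B's payoff is 17 + 39.68 = 56.68.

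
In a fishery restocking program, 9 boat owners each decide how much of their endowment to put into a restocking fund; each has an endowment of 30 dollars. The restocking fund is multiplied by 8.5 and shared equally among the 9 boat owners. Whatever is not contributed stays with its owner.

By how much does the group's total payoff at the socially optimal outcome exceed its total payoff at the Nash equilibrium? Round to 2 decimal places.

Each contributed unit returns 8.5/9 = 0.9444 to its contributor — below 1 — so contributing 0 is dominant for every player. At the Nash equilibrium everyone keeps their 30, and the group total is 9 × 30 = 270.
Each contributed unit returns 8.500 to the group as a whole (0.9444 to each of 9 players), which exceeds 1, so the social optimum is full contribution: group total = 8.500 × 270 = 2295.00.
Efficiency loss = 2295.00 − 270 = 2025.00.

2025.00 dollars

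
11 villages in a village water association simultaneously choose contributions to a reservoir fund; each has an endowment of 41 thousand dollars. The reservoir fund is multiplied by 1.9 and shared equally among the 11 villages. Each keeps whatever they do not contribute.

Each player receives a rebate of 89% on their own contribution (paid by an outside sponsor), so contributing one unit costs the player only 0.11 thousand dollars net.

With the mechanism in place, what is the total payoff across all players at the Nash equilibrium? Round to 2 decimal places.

Under the mechanism each unit contributed yields (1.9/11) / 0.11 = 1.5702 back to its contributor per unit of net cost, which exceeds 1, making full contribution the dominant choice for everyone.
So the Nash equilibrium is full contribution by all 11; the group earns 11 × (41 × 0.89 + 1.9 × 41) = 1258.29.

1258.29 thousand dollars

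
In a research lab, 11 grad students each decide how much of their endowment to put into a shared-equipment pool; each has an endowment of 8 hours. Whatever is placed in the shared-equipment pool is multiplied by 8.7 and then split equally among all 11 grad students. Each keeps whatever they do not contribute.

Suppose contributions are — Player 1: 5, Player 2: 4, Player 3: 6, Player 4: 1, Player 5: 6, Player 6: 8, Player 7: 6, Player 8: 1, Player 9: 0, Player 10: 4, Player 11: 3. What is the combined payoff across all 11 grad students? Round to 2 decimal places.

Total contributed: 5 + 4 + 6 + 1 + 6 + 8 + 6 + 1 + 0 + 4 + 3 = 44; total kept: 11 × 8 − 44 = 44.
The shared-equipment pool pays out 8.7 × 44 = 382.80 in aggregate.
Group total = 44 + 382.80 = 426.80.

426.80 hours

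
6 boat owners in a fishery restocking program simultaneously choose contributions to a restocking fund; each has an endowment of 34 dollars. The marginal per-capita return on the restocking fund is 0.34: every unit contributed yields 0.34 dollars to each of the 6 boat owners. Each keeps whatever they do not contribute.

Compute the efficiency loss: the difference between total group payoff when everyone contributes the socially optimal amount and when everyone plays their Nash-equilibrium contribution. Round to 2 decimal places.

The private return per contributed unit is 0.34 < 1, so contributing 0 is dominant for every player. At the Nash equilibrium everyone keeps their 34, and the group total is 6 × 34 = 204.
Each contributed unit returns 2.040 to the group as a whole (0.34 to each of 6 players), which exceeds 1, so the social optimum is full contribution: group total = 2.040 × 204 = 416.16.
Efficiency loss = 416.16 − 204 = 212.16.

212.16 dollars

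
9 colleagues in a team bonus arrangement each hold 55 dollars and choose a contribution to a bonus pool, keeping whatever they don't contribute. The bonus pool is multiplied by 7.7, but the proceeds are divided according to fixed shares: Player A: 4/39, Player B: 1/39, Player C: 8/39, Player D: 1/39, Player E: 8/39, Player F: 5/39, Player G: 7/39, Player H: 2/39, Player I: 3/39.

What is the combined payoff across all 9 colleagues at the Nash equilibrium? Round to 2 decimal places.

For player j, contributing a unit is worthwhile iff 7.7 × (j's share) ≥ 1, i.e. iff j's share is at least 0.1299.
Player C, Player E and Player G clear that bar, contributing 55 each; the remaining 6 contribute 0. Total contributed: 165.
The bonus pool pays out 7.7 × 165 = 1270.50 in total (split across the unequal shares, but the aggregate is all that matters for the group sum).
The 6 free-riders keep 55 each, adding 330. Group total = 330 + 1270.50 = 1600.50.

1600.50 dollars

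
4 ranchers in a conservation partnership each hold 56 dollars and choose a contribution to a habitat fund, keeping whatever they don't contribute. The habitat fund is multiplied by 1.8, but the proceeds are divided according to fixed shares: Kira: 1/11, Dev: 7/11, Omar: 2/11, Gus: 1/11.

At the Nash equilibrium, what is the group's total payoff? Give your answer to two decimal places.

268.80 dollars

For player j, contributing a unit is worthwhile iff 1.8 × (j's share) ≥ 1, i.e. iff j's share is at least 0.5556.
Only Dev (7/11) clears that bar, contributing 56; the remaining 3 contribute 0. Total contributed: 56.
The habitat fund pays out 1.8 × 56 = 100.80 in total (split across the unequal shares, but the aggregate is all that matters for the group sum).
The 3 free-riders keep 56 each, adding 168. Group total = 168 + 100.80 = 268.80.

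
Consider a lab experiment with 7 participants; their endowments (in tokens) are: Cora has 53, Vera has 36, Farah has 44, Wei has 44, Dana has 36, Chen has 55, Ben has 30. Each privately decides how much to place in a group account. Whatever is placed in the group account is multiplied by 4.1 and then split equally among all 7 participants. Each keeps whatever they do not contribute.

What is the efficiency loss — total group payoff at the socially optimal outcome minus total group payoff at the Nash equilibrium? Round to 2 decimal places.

923.80 tokens

The private return per contributed unit is 4.1/7 = 0.5857 < 1 for every player regardless of endowment, so the Nash equilibrium is zero contribution and the group total is Σ E_j = 53 + 36 + 44 + 44 + 36 + 55 + 30 = 298.
Each contributed unit returns 4.100 to the group, so the social optimum is full contribution by everyone: group total = 4.100 × 298 = 1221.80.
Efficiency loss = (4.100 − 1) × 298 = 923.80.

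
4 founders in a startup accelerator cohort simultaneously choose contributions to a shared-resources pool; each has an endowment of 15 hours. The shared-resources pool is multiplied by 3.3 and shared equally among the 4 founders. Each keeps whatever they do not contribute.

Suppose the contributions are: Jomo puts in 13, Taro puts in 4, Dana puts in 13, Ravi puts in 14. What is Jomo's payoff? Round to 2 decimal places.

38.30 hours

Total contributed: 13 + 4 + 13 + 14 = 44.
Each receives 3.3 × 44 / 4 = 36.30 from the shared-resources pool.
Jomo keeps 15 − 13 = 2, so Jomo's payoff is 2 + 36.30 = 38.30.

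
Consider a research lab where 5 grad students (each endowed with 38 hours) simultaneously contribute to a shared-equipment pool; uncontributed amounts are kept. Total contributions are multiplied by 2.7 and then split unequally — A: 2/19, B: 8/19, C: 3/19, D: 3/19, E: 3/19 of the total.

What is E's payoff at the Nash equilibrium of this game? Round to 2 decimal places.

Each unit j contributes comes back to j as 2.7 × (j's share), so j prefers to contribute only if that share exceeds 1/2.7 = 0.3704; otherwise keeping the unit dominates.
B alone (share 8/19) is above the threshold, contributing 38; the remaining 4 contribute 0. Total contributed: 38.
E keeps 38 and receives 2.7 × 38 × 3/19 = 16.20 from the shared-equipment pool, for a payoff of 54.20.

54.20 hours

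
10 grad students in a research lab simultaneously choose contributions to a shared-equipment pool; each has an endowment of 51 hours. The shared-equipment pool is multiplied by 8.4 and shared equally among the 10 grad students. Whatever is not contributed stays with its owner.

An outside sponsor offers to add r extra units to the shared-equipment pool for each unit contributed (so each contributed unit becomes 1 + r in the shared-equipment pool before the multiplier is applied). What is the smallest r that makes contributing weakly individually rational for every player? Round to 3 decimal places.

With matching at rate r, one contributed unit becomes (1 + r) in the shared-equipment pool and returns 8.4 × (1 + r) / 10 to the contributor.
Setting this equal to 1: 1 + r = 10/8.4 = 1.1905.
So the minimum matching rate is r = 1.1905 − 1 = 0.190.

0.190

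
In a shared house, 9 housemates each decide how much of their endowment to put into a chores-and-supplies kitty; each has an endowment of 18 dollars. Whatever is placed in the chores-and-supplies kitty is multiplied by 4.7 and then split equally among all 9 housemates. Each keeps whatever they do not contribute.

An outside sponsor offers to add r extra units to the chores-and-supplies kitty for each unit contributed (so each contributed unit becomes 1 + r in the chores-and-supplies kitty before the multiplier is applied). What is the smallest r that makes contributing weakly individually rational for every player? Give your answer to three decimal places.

0.915

With matching at rate r, one contributed unit becomes (1 + r) in the chores-and-supplies kitty and returns 4.7 × (1 + r) / 9 to the contributor.
Setting this equal to 1: 1 + r = 9/4.7 = 1.9149.
So the minimum matching rate is r = 1.9149 − 1 = 0.915.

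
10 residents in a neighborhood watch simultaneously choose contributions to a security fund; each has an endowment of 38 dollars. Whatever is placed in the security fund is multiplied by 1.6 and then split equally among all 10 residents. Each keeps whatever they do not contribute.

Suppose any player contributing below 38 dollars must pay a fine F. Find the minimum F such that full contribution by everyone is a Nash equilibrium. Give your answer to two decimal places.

31.92 dollars

Given the others contribute fully, the best deviation is to contribute 0 (any partial contribution still incurs the fine and gives up units whose private return 0.1600 is below 1).
Deviating from 38 to 0 saves 38 dollars but forfeits the deviator's share of the drop in the security fund: 1.6/10 × 38 = 6.08.
So the deviation gain is 38 − 6.08 = 31.92, and the fine must be at least 31.92 dollars to wipe it out.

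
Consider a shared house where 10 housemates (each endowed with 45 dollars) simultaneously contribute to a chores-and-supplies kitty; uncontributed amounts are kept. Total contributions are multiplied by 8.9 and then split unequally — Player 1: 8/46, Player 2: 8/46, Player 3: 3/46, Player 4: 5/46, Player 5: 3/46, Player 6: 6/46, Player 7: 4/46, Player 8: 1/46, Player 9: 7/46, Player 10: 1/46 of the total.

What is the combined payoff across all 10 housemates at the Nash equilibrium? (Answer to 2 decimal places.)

A player with share s gets back 8.9·s per unit contributed, so full contribution is dominant for anyone with s > 1/8.9 = 0.1124 and zero contribution is dominant for anyone below.
The shares above 0.1124 belong to Player 1, Player 2, Player 6 and Player 9, contributing 45 each; the remaining 6 contribute 0. Total contributed: 180.
The chores-and-supplies kitty pays out 8.9 × 180 = 1602.00 in total (split across the unequal shares, but the aggregate is all that matters for the group sum).
The 6 free-riders keep 45 each, adding 270. Group total = 270 + 1602.00 = 1872.00.

1872.00 dollars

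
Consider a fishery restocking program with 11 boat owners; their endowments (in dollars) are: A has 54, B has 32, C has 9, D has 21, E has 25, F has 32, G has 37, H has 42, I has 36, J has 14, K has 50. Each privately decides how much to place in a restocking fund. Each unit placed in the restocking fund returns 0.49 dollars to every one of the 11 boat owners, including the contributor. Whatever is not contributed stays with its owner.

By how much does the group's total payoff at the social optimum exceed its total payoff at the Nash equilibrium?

1545.28 dollars

The private return per contributed unit is 0.49 < 1 for everyone, so the Nash equilibrium is zero contribution and the group total is Σ E_j = 54 + 32 + 9 + 21 + 25 + 32 + 37 + 42 + 36 + 14 + 50 = 352.
Each contributed unit returns 5.390 to the group, so the social optimum is full contribution by everyone: group total = 5.390 × 352 = 1897.28.
Efficiency loss = (5.390 − 1) × 352 = 1545.28.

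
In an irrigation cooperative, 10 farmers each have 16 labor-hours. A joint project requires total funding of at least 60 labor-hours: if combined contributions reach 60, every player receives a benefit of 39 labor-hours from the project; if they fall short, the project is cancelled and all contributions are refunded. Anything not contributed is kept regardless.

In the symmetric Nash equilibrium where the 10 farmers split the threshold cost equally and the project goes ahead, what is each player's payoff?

Equal share of the threshold: 60/10 = 6.
At this profile no one gains by cutting their contribution: any cut drops the total below 60, the project is cancelled, contributions are refunded, and the deviator ends with 16, which is less than 16 − 6 + 39 = 49. Contributing more than 6 just wastes the excess. So contributing exactly 6 is a best response.
Each player's payoff: 16 − 6 + 39 = 49.

49 labor-hours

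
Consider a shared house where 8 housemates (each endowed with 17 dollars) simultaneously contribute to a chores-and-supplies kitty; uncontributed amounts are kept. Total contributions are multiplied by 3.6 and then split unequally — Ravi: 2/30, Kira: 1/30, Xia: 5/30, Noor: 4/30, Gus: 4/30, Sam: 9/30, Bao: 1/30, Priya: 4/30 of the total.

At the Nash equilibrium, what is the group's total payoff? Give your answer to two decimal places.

180.20 dollars

Player j's private return per contributed unit is 3.6 × (j's share). Contributing is weakly dominant for j when that share is at least 1/3.6 = 0.2778, and contributing 0 is dominant otherwise.
Only Sam (9/30) clears that bar, contributing 17; the remaining 7 contribute 0. Total contributed: 17.
The chores-and-supplies kitty pays out 3.6 × 17 = 61.20 in total (split across the unequal shares, but the aggregate is all that matters for the group sum).
The 7 free-riders keep 17 each, adding 119. Group total = 119 + 61.20 = 180.20.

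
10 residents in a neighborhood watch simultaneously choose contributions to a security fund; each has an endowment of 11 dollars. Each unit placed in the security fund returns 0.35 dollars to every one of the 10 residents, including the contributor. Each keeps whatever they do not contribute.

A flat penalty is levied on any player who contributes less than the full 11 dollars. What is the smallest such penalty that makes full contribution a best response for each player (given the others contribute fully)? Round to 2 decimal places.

Given the others contribute fully, the best deviation is to contribute 0 (any partial contribution still incurs the fine and gives up units whose private return 0.35 is below 1).
Deviating from 11 to 0 saves 11 dollars but forfeits the deviator's share of the drop in the security fund: 0.35 × 11 = 3.85.
So the deviation gain is 11 − 3.85 = 7.15, and the fine must be at least 7.15 dollars to wipe it out.

7.15 dollars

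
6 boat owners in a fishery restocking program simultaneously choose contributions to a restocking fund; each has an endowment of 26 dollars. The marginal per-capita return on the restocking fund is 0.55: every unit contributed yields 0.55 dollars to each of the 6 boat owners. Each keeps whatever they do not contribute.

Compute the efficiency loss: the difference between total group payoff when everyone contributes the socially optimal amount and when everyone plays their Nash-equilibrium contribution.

The private return per contributed unit is 0.55 < 1, so contributing 0 is dominant for every player. At the Nash equilibrium everyone keeps their 26, and the group total is 6 × 26 = 156.
Each contributed unit returns 3.300 to the group as a whole (0.55 to each of 6 players), which exceeds 1, so the social optimum is full contribution: group total = 3.300 × 156 = 514.80.
Efficiency loss = 514.80 − 156 = 358.80.

358.80 dollars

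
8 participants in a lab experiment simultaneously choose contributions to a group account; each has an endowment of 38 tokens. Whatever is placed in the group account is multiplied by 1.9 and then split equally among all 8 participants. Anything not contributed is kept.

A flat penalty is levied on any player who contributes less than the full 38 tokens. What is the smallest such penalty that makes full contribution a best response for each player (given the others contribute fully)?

Given the others contribute fully, the best deviation is to contribute 0 (any partial contribution still incurs the fine and gives up units whose private return 0.2375 is below 1).
Deviating from 38 to 0 saves 38 tokens but forfeits the deviator's share of the drop in the group account: 1.9/8 × 38 = 9.02.
So the deviation gain is 38 − 9.02 = 28.98, and the fine must be at least 28.98 tokens to wipe it out.

28.98 tokens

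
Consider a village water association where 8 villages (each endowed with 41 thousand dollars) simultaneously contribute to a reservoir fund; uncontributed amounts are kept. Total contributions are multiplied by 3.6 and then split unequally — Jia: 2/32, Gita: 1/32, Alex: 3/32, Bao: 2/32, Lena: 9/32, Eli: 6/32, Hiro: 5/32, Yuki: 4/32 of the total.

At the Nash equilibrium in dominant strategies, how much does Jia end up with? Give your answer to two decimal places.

50.23 thousand dollars

Player j's private return per contributed unit is 3.6 × (j's share). Contributing is weakly dominant for j when that share is at least 1/3.6 = 0.2778, and contributing 0 is dominant otherwise.
Only Lena (9/32) clears that bar, contributing 41; the remaining 7 contribute 0. Total contributed: 41.
Jia keeps 41 and receives 3.6 × 41 × 2/32 = 9.23 from the reservoir fund, for a payoff of 50.23.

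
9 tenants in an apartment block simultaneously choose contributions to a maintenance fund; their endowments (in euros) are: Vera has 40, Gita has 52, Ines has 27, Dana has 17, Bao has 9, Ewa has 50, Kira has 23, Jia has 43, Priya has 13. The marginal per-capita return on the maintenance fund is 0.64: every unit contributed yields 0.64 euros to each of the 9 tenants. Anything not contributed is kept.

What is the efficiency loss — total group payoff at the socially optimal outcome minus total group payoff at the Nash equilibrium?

1304.24 euros

The private return per contributed unit is 0.64 < 1 for everyone, so the Nash equilibrium is zero contribution and the group total is Σ E_j = 40 + 52 + 27 + 17 + 9 + 50 + 23 + 43 + 13 = 274.
Each contributed unit returns 5.760 to the group, so the social optimum is full contribution by everyone: group total = 5.760 × 274 = 1578.24.
Efficiency loss = (5.760 − 1) × 274 = 1304.24.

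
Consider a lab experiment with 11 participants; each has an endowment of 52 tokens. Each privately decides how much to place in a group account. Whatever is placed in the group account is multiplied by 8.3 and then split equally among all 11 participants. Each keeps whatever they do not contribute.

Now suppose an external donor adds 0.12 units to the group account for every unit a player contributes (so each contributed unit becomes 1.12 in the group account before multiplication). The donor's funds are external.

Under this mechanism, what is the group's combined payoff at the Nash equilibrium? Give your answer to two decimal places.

The effective private return is 8.3 × 1.12 / 11 = 0.8451, which is still under 1, so the mechanism doesn't change anyone's dominant strategy: zero contribution.
At the Nash equilibrium no one contributes; group total payoff = 11 × 52 = 572.

572.00 tokens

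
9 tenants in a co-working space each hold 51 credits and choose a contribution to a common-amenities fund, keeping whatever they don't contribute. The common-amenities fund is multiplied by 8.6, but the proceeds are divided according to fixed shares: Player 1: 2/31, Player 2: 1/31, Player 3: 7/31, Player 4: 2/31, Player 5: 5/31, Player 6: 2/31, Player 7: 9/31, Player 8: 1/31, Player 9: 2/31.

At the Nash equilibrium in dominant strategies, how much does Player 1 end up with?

135.89 credits

Player j's private return per contributed unit is 8.6 × (j's share). Contributing is weakly dominant for j when that share is at least 1/8.6 = 0.1163, and contributing 0 is dominant otherwise.
Player 3, Player 5 and Player 7 clear that bar, contributing 51 each; the remaining 6 contribute 0. Total contributed: 153.
Player 1 keeps 51 and receives 8.6 × 153 × 2/31 = 84.89 from the common-amenities fund, for a payoff of 135.89.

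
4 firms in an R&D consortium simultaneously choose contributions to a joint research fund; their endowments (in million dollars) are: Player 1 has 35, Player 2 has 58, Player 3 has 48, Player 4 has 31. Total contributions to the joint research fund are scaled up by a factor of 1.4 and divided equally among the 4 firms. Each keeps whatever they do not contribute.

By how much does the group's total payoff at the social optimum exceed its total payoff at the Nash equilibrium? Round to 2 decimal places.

The private return per contributed unit is 1.4/4 = 0.3500 < 1 for every player regardless of endowment, so the Nash equilibrium is zero contribution and the group total is Σ E_j = 35 + 58 + 48 + 31 = 172.
Each contributed unit returns 1.400 to the group, so the social optimum is full contribution by everyone: group total = 1.400 × 172 = 240.80.
Efficiency loss = (1.400 − 1) × 172 = 68.80.

68.80 million dollars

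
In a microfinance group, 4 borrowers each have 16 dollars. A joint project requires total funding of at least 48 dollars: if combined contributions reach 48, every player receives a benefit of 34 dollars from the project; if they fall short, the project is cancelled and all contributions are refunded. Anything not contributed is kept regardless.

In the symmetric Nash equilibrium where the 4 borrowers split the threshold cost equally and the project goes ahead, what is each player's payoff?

Equal share of the threshold: 48/4 = 12.
At this profile no one gains by cutting their contribution: any cut drops the total below 48, the project is cancelled, contributions are refunded, and the deviator ends with 16, which is less than 16 − 12 + 34 = 38. Contributing more than 12 just wastes the excess. So contributing exactly 12 is a best response.
Each player's payoff: 16 − 12 + 34 = 38.

38 dollars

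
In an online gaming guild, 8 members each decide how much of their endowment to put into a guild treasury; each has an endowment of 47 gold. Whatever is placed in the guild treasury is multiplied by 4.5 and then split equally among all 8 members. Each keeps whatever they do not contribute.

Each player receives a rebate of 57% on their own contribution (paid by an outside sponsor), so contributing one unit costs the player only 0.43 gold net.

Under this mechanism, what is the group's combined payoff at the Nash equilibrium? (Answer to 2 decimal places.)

With the mechanism, a contributed unit returns (4.5/8) / 0.43 = 1.3081 per unit of net cost to the contributor — now above 1 — so contributing fully is weakly dominant for every player.
At the Nash equilibrium everyone contributes 47. Group total payoff = 8 × (47 × 0.57 + 4.5 × 47) = 1906.32.

1906.32 gold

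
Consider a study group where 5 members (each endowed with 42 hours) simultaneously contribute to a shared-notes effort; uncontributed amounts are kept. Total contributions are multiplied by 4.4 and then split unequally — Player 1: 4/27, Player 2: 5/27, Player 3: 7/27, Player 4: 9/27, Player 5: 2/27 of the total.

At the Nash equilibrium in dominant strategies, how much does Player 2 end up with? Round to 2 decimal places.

110.44 hours

A player with share s gets back 4.4·s per unit contributed, so full contribution is dominant for anyone with s > 1/4.4 = 0.2273 and zero contribution is dominant for anyone below.
Player 3 and Player 4 clear that bar, contributing 42 each; the remaining 3 contribute 0. Total contributed: 84.
Player 2 keeps 42 and receives 4.4 × 84 × 5/27 = 68.44 from the shared-notes effort, for a payoff of 110.44.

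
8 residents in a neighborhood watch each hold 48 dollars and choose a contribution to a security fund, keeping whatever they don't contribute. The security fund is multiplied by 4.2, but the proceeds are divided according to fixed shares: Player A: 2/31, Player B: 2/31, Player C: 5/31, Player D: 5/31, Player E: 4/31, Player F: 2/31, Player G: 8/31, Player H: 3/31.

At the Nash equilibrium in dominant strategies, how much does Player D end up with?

Each unit j contributes comes back to j as 4.2 × (j's share), so j prefers to contribute only if that share exceeds 1/4.2 = 0.2381; otherwise keeping the unit dominates.
Player G alone (share 8/31) is above the threshold, contributing 48; the remaining 7 contribute 0. Total contributed: 48.
Player D keeps 48 and receives 4.2 × 48 × 5/31 = 32.52 from the security fund, for a payoff of 80.52.

80.52 dollars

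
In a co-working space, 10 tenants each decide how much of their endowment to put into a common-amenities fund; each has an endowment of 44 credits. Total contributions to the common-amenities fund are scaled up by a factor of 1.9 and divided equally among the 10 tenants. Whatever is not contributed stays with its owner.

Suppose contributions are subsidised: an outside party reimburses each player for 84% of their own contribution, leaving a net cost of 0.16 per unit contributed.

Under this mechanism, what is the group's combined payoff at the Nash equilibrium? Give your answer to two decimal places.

1205.60 credits

With the mechanism, a contributed unit returns (1.9/10) / 0.16 = 1.1875 per unit of net cost to the contributor — now above 1 — so contributing fully is weakly dominant for every player.
At the Nash equilibrium everyone contributes 44. Group total payoff = 10 × (44 × 0.84 + 1.9 × 44) = 1205.60.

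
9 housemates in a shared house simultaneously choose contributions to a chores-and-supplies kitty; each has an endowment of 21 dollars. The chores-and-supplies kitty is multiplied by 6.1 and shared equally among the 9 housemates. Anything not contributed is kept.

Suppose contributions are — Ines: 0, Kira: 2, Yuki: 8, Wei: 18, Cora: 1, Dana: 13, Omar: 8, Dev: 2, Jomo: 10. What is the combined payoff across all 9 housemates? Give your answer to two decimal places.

Total contributed: 0 + 2 + 8 + 18 + 1 + 13 + 8 + 2 + 10 = 62; total kept: 9 × 21 − 62 = 127.
The chores-and-supplies kitty pays out 6.1 × 62 = 378.20 in aggregate.
Group total = 127 + 378.20 = 505.20.

505.20 dollars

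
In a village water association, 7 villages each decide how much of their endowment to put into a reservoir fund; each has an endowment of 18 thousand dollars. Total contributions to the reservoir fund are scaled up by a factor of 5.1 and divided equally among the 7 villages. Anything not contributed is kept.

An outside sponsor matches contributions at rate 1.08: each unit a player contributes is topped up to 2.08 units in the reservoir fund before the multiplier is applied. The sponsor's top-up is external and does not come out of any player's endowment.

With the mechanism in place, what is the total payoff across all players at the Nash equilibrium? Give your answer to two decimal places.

1336.61 thousand dollars

With the mechanism, a contributed unit returns 5.1 × 2.08 / 7 = 1.5154 per unit of net cost to the contributor — now above 1 — so contributing fully is weakly dominant for every player.
So the Nash equilibrium is full contribution by all 7; the group earns 5.1 × 2.08 × 126 = 1336.61.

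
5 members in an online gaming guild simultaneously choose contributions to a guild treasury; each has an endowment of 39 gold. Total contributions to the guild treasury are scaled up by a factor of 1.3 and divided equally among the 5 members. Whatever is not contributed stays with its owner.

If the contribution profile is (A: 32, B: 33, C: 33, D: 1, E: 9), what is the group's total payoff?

227.40 gold

Total contributed: 32 + 33 + 33 + 1 + 9 = 108; total kept: 5 × 39 − 108 = 87.
The guild treasury pays out 1.3 × 108 = 140.40 in aggregate.
Group total = 87 + 140.40 = 227.40.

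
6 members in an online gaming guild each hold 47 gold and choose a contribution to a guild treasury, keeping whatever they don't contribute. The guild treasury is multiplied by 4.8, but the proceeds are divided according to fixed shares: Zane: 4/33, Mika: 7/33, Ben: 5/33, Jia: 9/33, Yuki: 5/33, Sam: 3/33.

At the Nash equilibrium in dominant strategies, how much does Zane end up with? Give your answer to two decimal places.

101.69 gold

Player j's private return per contributed unit is 4.8 × (j's share). Contributing is weakly dominant for j when that share is at least 1/4.8 = 0.2083, and contributing 0 is dominant otherwise.
Mika and Jia are above the threshold, contributing 47 each; the remaining 4 contribute 0. Total contributed: 94.
Zane keeps 47 and receives 4.8 × 94 × 4/33 = 54.69 from the guild treasury, for a payoff of 101.69.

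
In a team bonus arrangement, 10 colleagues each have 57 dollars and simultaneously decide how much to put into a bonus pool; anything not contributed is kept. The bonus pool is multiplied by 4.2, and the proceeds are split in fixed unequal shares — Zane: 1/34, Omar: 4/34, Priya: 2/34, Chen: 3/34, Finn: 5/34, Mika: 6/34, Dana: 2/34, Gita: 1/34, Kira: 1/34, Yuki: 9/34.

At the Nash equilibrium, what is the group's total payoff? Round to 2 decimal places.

A player with share s gets back 4.2·s per unit contributed, so full contribution is dominant for anyone with s > 1/4.2 = 0.2381 and zero contribution is dominant for anyone below.
The only share above 0.2381 is Yuki's 9/34, contributing 57; the remaining 9 contribute 0. Total contributed: 57.
The bonus pool pays out 4.2 × 57 = 239.40 in total (split across the unequal shares, but the aggregate is all that matters for the group sum).
The 9 free-riders keep 57 each, adding 513. Group total = 513 + 239.40 = 752.40.

752.40 dollars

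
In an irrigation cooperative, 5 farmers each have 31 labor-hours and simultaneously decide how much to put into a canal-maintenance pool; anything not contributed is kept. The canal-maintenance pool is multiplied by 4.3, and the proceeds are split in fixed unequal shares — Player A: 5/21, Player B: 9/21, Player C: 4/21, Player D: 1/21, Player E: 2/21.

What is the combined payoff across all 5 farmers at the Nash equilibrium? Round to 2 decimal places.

Each unit j contributes comes back to j as 4.3 × (j's share), so j prefers to contribute only if that share exceeds 1/4.3 = 0.2326; otherwise keeping the unit dominates.
Player A and Player B are above the threshold, contributing 31 each; the remaining 3 contribute 0. Total contributed: 62.
The canal-maintenance pool pays out 4.3 × 62 = 266.60 in total (split across the unequal shares, but the aggregate is all that matters for the group sum).
The 3 free-riders keep 31 each, adding 93. Group total = 93 + 266.60 = 359.60.

359.60 labor-hours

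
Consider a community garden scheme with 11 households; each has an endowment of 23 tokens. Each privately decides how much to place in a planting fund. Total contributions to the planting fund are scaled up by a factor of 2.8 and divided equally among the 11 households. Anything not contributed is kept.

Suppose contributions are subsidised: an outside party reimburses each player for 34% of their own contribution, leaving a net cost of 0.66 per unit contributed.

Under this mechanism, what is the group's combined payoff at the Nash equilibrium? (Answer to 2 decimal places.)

253.00 tokens

Even with the mechanism, each unit contributed returns only (2.8/11) / 0.66 = 0.3857 per unit of net cost, so contributing nothing is still dominant.
Everyone keeps their endowment and the group total is 11 × 23 = 253.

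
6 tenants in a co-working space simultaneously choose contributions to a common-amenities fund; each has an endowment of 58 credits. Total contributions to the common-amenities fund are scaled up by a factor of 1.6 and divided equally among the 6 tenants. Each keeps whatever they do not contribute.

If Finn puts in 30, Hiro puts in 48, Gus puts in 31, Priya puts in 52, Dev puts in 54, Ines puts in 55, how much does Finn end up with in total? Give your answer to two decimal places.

100.00 credits

Total contributed: 30 + 48 + 31 + 52 + 54 + 55 = 270.
Each receives 1.6 × 270 / 6 = 72.00 from the common-amenities fund.
Finn keeps 58 − 30 = 28, so Finn's payoff is 28 + 72.00 = 100.00.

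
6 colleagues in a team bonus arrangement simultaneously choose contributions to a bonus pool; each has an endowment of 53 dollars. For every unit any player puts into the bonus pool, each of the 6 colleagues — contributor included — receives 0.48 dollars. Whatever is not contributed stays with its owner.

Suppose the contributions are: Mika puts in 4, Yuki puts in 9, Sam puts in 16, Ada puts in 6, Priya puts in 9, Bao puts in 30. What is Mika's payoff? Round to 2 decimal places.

Total contributed: 4 + 9 + 16 + 6 + 9 + 30 = 74.
Each receives 0.48 × 74 = 35.52 from the bonus pool.
Mika keeps 53 − 4 = 49, so Mika's payoff is 49 + 35.52 = 84.52.

84.52 dollars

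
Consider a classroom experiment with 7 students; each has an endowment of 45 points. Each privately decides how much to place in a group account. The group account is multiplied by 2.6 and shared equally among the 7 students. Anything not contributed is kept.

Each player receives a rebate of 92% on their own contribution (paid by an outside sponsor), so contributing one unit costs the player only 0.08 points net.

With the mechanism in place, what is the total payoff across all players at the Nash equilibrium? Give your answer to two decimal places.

With the mechanism, a contributed unit returns (2.6/7) / 0.08 = 4.6429 per unit of net cost to the contributor — now above 1 — so contributing fully is weakly dominant for every player.
At the Nash equilibrium everyone contributes 45. Group total payoff = 7 × (45 × 0.92 + 2.6 × 45) = 1108.80.

1108.80 points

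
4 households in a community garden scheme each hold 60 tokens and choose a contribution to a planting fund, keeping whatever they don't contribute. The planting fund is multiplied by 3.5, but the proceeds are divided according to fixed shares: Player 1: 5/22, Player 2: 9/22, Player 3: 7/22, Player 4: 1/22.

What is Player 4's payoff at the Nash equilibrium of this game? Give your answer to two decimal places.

Each unit j contributes comes back to j as 3.5 × (j's share), so j prefers to contribute only if that share exceeds 1/3.5 = 0.2857; otherwise keeping the unit dominates.
The shares above 0.2857 belong to Player 2 and Player 3, contributing 60 each; the remaining 2 contribute 0. Total contributed: 120.
Player 4 keeps 60 and receives 3.5 × 120 × 1/22 = 19.09 from the planting fund, for a payoff of 79.09.

79.09 tokens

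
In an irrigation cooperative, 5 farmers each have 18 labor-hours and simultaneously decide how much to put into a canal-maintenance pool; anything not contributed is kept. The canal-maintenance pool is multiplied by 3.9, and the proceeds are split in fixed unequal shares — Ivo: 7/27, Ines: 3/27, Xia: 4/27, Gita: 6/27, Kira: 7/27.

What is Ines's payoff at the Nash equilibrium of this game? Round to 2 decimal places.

Player j's private return per contributed unit is 3.9 × (j's share). Contributing is weakly dominant for j when that share is at least 1/3.9 = 0.2564, and contributing 0 is dominant otherwise.
Ivo and Kira clear that bar, contributing 18 each; the remaining 3 contribute 0. Total contributed: 36.
Ines keeps 18 and receives 3.9 × 36 × 3/27 = 15.60 from the canal-maintenance pool, for a payoff of 33.60.

33.60 labor-hours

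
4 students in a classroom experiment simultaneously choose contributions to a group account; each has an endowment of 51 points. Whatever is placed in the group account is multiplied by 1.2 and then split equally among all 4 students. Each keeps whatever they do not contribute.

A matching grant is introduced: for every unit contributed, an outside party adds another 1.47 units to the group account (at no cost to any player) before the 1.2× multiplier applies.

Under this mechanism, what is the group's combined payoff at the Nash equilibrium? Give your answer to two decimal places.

The effective private return is 1.2 × 2.47 / 4 = 0.7410, which is still under 1, so the mechanism doesn't change anyone's dominant strategy: zero contribution.
At the Nash equilibrium no one contributes; group total payoff = 4 × 51 = 204.

204.00 points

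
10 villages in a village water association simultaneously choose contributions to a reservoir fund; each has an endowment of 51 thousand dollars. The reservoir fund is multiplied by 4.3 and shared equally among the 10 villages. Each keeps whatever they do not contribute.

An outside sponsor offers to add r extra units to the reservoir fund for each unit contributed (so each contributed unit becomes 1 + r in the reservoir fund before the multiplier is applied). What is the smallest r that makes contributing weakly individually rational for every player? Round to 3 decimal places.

1.326

With matching at rate r, one contributed unit becomes (1 + r) in the reservoir fund and returns 4.3 × (1 + r) / 10 to the contributor.
Setting this equal to 1: 1 + r = 10/4.3 = 2.3256.
So the minimum matching rate is r = 2.3256 − 1 = 1.326.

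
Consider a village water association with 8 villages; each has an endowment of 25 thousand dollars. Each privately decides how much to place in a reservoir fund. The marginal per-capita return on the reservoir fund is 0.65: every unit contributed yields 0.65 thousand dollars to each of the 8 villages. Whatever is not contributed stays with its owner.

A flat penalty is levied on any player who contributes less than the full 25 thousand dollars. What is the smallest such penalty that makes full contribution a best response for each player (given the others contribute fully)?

8.75 thousand dollars

Given the others contribute fully, the best deviation is to contribute 0 (any partial contribution still incurs the fine and gives up units whose private return 0.65 is below 1).
Deviating from 25 to 0 saves 25 thousand dollars but forfeits the deviator's share of the drop in the reservoir fund: 0.65 × 25 = 16.25.
So the deviation gain is 25 − 16.25 = 8.75, and the fine must be at least 8.75 thousand dollars to wipe it out.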